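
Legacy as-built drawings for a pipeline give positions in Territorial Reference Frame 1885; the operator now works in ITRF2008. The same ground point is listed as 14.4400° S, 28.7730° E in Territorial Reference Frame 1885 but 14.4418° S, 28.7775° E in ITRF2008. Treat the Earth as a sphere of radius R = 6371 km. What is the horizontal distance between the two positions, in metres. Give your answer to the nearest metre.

524 m

Δφ = -14.4418° − -14.4400° = -0.0018°; Δλ = 28.7775° − 28.7730° = +0.0045°.
1° along a meridian = πR/180 = 111195 m.
ΔN = Δφ × 111195 = -200.2 m; ΔE = Δλ × 111195 × cos(-14.4400°) = +0.0045 × 111195 × 0.968409 = 484.6 m.
Distance = √(ΔE² + ΔN²) = √(484.6² + (-200.2)²) = 524.3 m.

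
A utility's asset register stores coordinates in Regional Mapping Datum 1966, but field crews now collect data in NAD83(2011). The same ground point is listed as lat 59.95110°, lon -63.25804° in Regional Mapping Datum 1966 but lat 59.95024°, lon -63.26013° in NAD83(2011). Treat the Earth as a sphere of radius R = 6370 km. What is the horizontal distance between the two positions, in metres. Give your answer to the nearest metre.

Δφ = 59.95024° − 59.95110° = -0.00086°; Δλ = -63.26013° − -63.25804° = -0.00209°.
1° along a meridian = πR/180 = 111177 m.
ΔN = Δφ × 111177 = -95.6 m; ΔE = Δλ × 111177 × cos(59.95110°) = -0.00209 × 111177 × 0.500739 = -116.4 m.
Distance = √(ΔE² + ΔN²) = √((-116.4)² + (-95.6)²) = 150.6 m.

151 m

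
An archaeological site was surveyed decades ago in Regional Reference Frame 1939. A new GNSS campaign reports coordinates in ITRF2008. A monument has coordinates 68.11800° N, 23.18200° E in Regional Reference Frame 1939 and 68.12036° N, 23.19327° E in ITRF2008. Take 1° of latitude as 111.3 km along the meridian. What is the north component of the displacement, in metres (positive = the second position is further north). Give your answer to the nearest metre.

Δφ = 68.12036° − 68.11800° = +0.00236°; Δλ = 23.19327° − 23.18200° = +0.01127°.
ΔN = Δφ × 111300 = 262.7 m; ΔE = Δλ × 111300 × cos(68.11800°) = +0.01127 × 111300 × 0.372696 = 467.5 m.

ΔN = 263 m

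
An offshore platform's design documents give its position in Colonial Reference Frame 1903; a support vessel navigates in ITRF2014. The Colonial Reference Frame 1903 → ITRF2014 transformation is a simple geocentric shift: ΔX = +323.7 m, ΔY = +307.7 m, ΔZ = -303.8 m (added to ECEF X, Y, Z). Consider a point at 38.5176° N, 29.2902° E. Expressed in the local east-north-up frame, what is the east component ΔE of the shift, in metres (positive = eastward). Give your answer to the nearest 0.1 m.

ΔE = 110.0 m

The local east axis at (φ, λ) is (−sin λ, cos λ, 0), so ΔE = −sin(29.2902°)·323.7 + cos(29.2902°)·307.7 = 110.00 m.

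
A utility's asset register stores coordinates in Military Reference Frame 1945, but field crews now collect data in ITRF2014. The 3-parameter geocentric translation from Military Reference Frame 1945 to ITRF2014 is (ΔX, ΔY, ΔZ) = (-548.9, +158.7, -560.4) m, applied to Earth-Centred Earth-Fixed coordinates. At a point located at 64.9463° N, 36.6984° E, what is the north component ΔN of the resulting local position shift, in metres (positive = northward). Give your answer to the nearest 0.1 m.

The local north axis is (−sin φ cos λ, −sin φ sin λ, cos φ), giving ΔN = 398.695 − 85.916 − 237.311 = 75.47 m.

ΔN = 75.5 m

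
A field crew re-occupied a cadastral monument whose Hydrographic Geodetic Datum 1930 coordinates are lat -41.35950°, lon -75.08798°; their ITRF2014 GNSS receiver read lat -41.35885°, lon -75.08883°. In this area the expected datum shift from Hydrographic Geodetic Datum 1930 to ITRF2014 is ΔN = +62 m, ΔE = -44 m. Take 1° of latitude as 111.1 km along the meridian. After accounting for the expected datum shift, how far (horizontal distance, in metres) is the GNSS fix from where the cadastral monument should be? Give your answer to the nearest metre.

Observed coordinate differences: Δφ = +0.00065°, Δλ = -0.00085°.
Converting to metres (1° lat = 111100 m, cos φ = 0.750578): observed ΔN = 72.2 m, observed ΔE = -70.9 m.
Subtracting the expected shift leaves a residual of 72.2 − (62) = 10.2 m north and -70.9 − (-44) = -26.9 m east.
Residual distance = √(10.2² + (-26.9)²) = 28.8 m.

29 m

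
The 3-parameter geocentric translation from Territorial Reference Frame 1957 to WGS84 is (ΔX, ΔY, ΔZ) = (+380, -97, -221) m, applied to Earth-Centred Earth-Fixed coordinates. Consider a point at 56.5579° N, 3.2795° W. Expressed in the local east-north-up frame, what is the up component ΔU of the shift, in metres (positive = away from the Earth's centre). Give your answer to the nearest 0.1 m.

ΔU = 27.7 m

The local up (radial) axis is (cos φ cos λ, cos φ sin λ, sin φ), giving ΔU = 209.073 + 3.058 − 184.412 = 27.72 m.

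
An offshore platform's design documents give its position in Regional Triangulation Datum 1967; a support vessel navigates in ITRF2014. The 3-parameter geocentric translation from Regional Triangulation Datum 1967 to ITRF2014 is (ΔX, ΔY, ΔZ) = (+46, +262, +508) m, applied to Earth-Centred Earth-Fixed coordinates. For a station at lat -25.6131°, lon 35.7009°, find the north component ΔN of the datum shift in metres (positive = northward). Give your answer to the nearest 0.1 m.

The local north axis is (−sin φ cos λ, −sin φ sin λ, cos φ), giving ΔN = 16.148 + 66.094 + 458.081 = 540.32 m.

ΔN = 540.3 m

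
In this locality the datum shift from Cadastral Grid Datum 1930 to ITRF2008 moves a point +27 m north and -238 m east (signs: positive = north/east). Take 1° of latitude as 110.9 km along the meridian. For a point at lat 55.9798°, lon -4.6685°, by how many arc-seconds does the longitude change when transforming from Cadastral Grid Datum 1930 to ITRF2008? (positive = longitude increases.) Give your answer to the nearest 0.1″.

At latitude 55.9798°, cos φ = 0.559485.
1° of longitude at this latitude = 110.9 × cos φ = 62.05 km, so Δλ = -238.0 / 62046.9 = -0.0038358° = -13.809″.

Δλ = -13.8″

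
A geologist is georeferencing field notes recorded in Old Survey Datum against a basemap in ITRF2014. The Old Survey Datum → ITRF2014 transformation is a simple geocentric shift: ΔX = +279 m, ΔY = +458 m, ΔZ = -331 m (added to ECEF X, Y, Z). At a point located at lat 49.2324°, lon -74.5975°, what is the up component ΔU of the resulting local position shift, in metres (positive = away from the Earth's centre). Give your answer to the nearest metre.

ΔU = -491 m

At φ = 49.2324°, λ = -74.5975°: sin φ = 0.757364, cos φ = 0.652992, sin λ = -0.964084, cos λ = 0.265598.
ΔU = cos φ cos λ·ΔX + cos φ sin λ·ΔY + sin φ·ΔZ = (0.652992)(0.265598)(279) + (0.652992)(-0.964084)(458) + (0.757364)(-331) = -490.63 m.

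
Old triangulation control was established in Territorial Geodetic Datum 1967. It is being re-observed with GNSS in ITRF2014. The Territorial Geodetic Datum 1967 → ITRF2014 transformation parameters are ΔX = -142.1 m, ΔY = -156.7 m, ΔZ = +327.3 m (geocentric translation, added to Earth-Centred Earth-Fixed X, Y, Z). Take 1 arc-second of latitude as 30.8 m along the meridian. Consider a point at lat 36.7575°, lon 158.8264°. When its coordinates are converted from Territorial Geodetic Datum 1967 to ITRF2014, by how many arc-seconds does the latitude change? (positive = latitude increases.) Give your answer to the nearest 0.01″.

sin φ = 0.598429, cos φ = 0.801175, sin λ = 0.361195, cos λ = -0.932490.
North component: ΔN = −sin φ cos λ·ΔX − sin φ sin λ·ΔY + cos φ·ΔZ = −(0.598429)(-0.932490)(-142.1) − (0.598429)(0.361195)(-156.7) + (0.801175)(327.3) = 216.80 m.
1° of latitude spans 3600 × 30.80 = 110880 m, so Δφ = 216.80 / 110880 × 3600 = 7.039″.

Δφ = 7.04″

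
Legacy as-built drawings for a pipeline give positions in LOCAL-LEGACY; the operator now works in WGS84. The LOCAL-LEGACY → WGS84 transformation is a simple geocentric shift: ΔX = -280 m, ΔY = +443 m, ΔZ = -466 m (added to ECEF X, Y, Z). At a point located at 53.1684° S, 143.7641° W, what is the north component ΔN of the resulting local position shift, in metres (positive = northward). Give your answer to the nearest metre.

At φ = -53.1684°, λ = -143.7641°: sin φ = -0.800401, cos φ = 0.599465, sin λ = -0.591111, cos λ = -0.806590.
ΔN = −sin φ cos λ·ΔX − sin φ sin λ·ΔY + cos φ·ΔZ = −(-0.800401)(-0.806590)(-280) − (-0.800401)(-0.591111)(443) + (0.599465)(-466) = -308.18 m.

ΔN = -308 m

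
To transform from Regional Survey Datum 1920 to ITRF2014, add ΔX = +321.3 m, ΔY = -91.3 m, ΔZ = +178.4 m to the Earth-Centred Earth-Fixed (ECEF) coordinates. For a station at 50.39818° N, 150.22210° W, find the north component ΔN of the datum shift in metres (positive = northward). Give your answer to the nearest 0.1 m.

The local north axis is (−sin φ cos λ, −sin φ sin λ, cos φ), giving ΔN = 214.871 − 34.937 + 113.721 = 293.66 m.

ΔN = 293.7 m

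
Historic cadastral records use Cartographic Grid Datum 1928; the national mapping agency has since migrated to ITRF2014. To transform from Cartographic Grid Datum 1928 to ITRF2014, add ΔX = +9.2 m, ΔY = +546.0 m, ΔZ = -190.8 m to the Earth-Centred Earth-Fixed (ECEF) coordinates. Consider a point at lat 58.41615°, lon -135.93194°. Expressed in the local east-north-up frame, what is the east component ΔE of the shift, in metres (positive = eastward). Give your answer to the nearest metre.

ΔE = -386 m

At φ = 58.41615°, λ = -135.93194°: sin φ = 0.851875, cos φ = 0.523746, sin λ = -0.695512, cos λ = -0.718514.
ΔE = −sin λ·ΔX + cos λ·ΔY = −(-0.695512)·(9.2) + (-0.718514)·(546.0) = -385.91 m.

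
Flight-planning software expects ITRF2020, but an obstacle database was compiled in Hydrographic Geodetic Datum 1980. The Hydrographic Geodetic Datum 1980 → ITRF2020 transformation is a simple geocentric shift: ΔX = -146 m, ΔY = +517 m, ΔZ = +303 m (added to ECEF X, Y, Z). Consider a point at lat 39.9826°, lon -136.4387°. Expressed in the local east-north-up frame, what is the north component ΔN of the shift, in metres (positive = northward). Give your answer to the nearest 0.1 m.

ΔN = 393.1 m

At φ = 39.9826°, λ = -136.4387°: sin φ = 0.642555, cos φ = 0.766240, sin λ = -0.689130, cos λ = -0.724637.
ΔN = −sin φ cos λ·ΔX − sin φ sin λ·ΔY + cos φ·ΔZ = −(0.642555)(-0.724637)(-146) − (0.642555)(-0.689130)(517) + (0.766240)(303) = 393.12 m.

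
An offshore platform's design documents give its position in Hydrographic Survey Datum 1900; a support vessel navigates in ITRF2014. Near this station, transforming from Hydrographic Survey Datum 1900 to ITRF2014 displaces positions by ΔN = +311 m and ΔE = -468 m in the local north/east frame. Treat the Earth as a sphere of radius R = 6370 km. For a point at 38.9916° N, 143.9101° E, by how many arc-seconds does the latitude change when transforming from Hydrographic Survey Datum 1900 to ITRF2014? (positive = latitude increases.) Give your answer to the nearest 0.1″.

Δφ = 10.1″

On a sphere of radius R, 1 rad of latitude = R, so Δφ = ΔN / R = 311.0 / 6370000 = 4.8823e-05 rad = 10.070″.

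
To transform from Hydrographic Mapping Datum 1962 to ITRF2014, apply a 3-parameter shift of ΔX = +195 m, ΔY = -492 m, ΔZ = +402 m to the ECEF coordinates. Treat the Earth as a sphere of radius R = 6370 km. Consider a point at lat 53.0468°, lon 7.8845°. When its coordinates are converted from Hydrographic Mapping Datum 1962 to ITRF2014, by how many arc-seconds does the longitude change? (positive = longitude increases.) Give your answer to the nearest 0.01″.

sin φ = 0.799127, cos φ = 0.601162, sin λ = 0.137177, cos λ = 0.990547.
East component: ΔE = −sin λ·ΔX + cos λ·ΔY = −(0.137177)(195) + (0.990547)(-492) = -514.10 m.
1° of latitude spans πR/180 = 111177 m; at latitude φ, 1° of longitude spans that × cos φ = 66835.7 m, so Δλ = -514.10 / 66835.7 × 3600 = -27.691″.

Δλ = -27.69″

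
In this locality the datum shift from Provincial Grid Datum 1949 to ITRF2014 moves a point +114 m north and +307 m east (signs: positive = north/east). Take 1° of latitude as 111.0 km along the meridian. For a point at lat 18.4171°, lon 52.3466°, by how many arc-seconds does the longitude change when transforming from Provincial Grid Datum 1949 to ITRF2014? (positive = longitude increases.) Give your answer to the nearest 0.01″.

Δλ = 10.49″

At latitude 18.4171°, cos φ = 0.948782.
1° of longitude at this latitude = 111.0 × cos φ = 105.31 km, so Δλ = 307.0 / 105314.8 = 0.0029151° = 10.494″.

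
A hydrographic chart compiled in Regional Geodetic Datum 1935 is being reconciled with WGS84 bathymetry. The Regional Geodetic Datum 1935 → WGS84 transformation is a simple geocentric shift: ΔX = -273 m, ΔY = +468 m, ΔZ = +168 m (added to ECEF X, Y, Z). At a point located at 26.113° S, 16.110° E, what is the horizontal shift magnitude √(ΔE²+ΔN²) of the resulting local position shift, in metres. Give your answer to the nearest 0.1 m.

The local east axis at (φ, λ) is (−sin λ, cos λ, 0), so ΔE = −sin(16.110°)·(-273) + cos(16.110°)·468 = 525.37 m.
The local north axis is (−sin φ cos λ, −sin φ sin λ, cos φ), giving ΔN = -115.440 + 57.158 + 150.852 = 92.57 m.
Horizontal magnitude = √(ΔE² + ΔN²) = √(525.37² + 92.57²) = 533.47 m.

533.5 m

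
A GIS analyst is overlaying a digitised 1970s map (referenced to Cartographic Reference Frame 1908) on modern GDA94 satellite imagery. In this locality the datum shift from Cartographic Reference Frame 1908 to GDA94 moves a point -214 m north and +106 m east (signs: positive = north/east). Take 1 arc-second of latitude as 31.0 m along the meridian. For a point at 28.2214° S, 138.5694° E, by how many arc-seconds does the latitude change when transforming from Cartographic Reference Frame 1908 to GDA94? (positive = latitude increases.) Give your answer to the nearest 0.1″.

Δφ = -6.9″

1″ of latitude = 31.00 m, so Δφ = -214.0 / 31.00 = -6.903″.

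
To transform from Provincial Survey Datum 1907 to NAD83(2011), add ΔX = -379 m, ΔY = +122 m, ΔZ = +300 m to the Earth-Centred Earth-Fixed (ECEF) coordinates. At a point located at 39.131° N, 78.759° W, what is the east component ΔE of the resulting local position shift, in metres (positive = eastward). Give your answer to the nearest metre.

ΔE = -348 m

At φ = 39.131°, λ = -78.759°: sin φ = 0.631096, cos φ = 0.775705, sin λ = -0.980816, cos λ = 0.194936.
ΔE = −sin λ·ΔX + cos λ·ΔY = −(-0.980816)·(-379) + (0.194936)·(122) = -347.95 m.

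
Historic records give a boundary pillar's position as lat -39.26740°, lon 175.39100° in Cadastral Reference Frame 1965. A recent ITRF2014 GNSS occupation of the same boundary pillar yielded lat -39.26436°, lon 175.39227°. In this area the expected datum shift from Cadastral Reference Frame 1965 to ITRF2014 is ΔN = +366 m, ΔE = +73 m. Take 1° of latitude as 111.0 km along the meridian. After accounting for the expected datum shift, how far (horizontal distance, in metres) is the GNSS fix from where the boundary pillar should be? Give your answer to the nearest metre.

Observed coordinate differences: Δφ = +0.00304°, Δλ = +0.00127°.
Converting to metres (1° lat = 111000 m, cos φ = 0.774200): observed ΔN = 337.4 m, observed ΔE = 109.1 m.
Subtracting the expected shift leaves a residual of 337.4 − (366) = -28.6 m north and 109.1 − (73) = 36.1 m east.
Residual distance = √((-28.6)² + 36.1²) = 46.1 m.

46 m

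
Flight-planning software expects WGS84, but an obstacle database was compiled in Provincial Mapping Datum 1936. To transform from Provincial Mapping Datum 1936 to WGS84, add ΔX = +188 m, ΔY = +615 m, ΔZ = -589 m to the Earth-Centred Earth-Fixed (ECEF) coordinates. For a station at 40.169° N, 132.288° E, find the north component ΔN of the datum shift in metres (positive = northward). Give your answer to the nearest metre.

ΔN = -662 m

The local north axis is (−sin φ cos λ, −sin φ sin λ, cos φ), giving ΔN = 81.596 − 293.469 − 450.081 = -661.95 m.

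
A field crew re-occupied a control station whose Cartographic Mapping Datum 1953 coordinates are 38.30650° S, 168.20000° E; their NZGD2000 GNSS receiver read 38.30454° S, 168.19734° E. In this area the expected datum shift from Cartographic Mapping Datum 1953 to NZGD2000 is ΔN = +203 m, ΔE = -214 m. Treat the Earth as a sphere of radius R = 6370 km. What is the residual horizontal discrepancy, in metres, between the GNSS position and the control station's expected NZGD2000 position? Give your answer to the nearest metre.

Observed coordinate differences: Δφ = +0.00196°, Δλ = -0.00266°.
Converting to metres (1° lat = 111177 m, cos φ = 0.784706): observed ΔN = 217.9 m, observed ΔE = -232.1 m.
Subtracting the expected shift leaves a residual of 217.9 − (203) = 14.9 m north and -232.1 − (-214) = -18.1 m east.
Residual distance = √(14.9² + (-18.1)²) = 23.4 m.

23 m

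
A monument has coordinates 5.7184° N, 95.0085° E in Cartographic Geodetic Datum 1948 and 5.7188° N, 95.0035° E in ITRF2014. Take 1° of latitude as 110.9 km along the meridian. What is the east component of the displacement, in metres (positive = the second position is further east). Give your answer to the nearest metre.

ΔE = -552 m

Δφ = 5.7188° − 5.7184° = +0.0004°; Δλ = 95.0035° − 95.0085° = -0.0050°.
ΔN = Δφ × 110900 = 44.4 m; ΔE = Δλ × 110900 × cos(5.7184°) = -0.0050 × 110900 × 0.995024 = -551.7 m.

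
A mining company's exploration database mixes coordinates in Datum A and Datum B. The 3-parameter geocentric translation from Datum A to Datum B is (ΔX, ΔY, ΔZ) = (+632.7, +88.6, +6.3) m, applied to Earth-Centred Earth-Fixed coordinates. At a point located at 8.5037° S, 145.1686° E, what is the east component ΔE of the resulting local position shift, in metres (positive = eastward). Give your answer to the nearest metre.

At φ = -8.5037°, λ = 145.1686°: sin φ = -0.147873, cos φ = 0.989006, sin λ = 0.571163, cos λ = -0.820836.
ΔE = −sin λ·ΔX + cos λ·ΔY = −(0.571163)·(632.7) + (-0.820836)·(88.6) = -434.10 m.

ΔE = -434 m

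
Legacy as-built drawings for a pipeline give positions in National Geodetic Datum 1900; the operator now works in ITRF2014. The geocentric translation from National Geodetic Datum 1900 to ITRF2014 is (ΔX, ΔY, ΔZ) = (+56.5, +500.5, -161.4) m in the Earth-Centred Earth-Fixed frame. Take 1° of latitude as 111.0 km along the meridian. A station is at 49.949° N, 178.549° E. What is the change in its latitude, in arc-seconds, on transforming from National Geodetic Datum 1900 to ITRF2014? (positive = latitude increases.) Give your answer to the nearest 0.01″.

Δφ = -2.28″

sin φ = 0.765472, cos φ = 0.643469, sin λ = 0.025322, cos λ = -0.999679.
North component: ΔN = −sin φ cos λ·ΔX − sin φ sin λ·ΔY + cos φ·ΔZ = −(0.765472)(-0.999679)(56.5) − (0.765472)(0.025322)(500.5) + (0.643469)(-161.4) = -70.32 m.
1° of latitude spans 111000 m, so Δφ = -70.32 / 111000 × 3600 = -2.281″.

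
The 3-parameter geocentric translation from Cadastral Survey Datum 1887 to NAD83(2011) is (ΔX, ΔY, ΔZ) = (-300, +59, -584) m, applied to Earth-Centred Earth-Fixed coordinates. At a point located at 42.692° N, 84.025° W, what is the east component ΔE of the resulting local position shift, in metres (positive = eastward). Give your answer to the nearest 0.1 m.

The local east axis at (φ, λ) is (−sin λ, cos λ, 0), so ΔE = −sin(-84.025°)·(-300) + cos(-84.025°)·59 = -292.23 m.

ΔE = -292.2 m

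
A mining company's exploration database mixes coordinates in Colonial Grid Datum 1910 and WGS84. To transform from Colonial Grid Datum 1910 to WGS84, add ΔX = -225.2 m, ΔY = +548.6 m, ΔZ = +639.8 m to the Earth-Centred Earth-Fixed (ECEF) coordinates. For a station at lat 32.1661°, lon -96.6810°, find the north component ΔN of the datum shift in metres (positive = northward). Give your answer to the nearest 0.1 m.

The local north axis is (−sin φ cos λ, −sin φ sin λ, cos φ), giving ΔN = -13.948 + 290.078 + 541.596 = 817.73 m.

ΔN = 817.7 m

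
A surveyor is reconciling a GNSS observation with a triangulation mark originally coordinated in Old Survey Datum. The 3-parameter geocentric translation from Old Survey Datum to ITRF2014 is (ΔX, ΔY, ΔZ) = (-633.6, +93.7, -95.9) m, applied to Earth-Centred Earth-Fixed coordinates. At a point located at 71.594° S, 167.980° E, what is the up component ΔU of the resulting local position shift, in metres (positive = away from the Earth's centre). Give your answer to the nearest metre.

ΔU = 293 m

At φ = -71.594°, λ = 167.980°: sin φ = -0.948843, cos φ = 0.315748, sin λ = 0.208253, cos λ = -0.978075.
ΔU = cos φ cos λ·ΔX + cos φ sin λ·ΔY + sin φ·ΔZ = (0.315748)(-0.978075)(-633.6) + (0.315748)(0.208253)(93.7) + (-0.948843)(-95.9) = 292.83 m.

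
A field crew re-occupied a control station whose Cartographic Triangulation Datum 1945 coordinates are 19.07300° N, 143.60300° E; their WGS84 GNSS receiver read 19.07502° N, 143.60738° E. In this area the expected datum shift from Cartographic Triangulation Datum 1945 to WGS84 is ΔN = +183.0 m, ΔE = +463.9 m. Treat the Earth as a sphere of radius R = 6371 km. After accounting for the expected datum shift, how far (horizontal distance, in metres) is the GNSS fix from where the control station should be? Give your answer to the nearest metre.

42 m

Observed coordinate differences: Δφ = +0.00202°, Δλ = +0.00438°.
Converting to metres (1° lat = 111195 m, cos φ = 0.945103): observed ΔN = 224.6 m, observed ΔE = 460.3 m.
Subtracting the expected shift leaves a residual of 224.6 − (183.0) = 41.6 m north and 460.3 − (463.9) = -3.6 m east.
Residual distance = √(41.6² + (-3.6)²) = 41.8 m.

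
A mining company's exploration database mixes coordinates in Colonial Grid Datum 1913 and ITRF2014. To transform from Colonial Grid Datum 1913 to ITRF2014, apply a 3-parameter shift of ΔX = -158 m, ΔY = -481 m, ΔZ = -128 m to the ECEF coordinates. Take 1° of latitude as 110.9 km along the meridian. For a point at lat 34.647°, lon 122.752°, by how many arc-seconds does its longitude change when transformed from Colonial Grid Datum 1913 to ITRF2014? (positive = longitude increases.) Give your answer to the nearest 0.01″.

sin φ = 0.568519, cos φ = 0.822670, sin λ = 0.841020, cos λ = -0.541004.
East component: ΔE = −sin λ·ΔX + cos λ·ΔY = −(0.841020)(-158) + (-0.541004)(-481) = 393.10 m.
1° of latitude spans 110900 m; at latitude φ, 1° of longitude spans that × cos φ = 91234.1 m, so Δλ = 393.10 / 91234.1 × 3600 = 15.511″.

Δλ = 15.51″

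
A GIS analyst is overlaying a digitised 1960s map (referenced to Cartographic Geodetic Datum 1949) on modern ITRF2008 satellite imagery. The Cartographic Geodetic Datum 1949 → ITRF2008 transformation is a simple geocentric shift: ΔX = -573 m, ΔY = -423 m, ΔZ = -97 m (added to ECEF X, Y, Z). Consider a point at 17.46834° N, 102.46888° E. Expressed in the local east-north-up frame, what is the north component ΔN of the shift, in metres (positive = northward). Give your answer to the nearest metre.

The local north axis is (−sin φ cos λ, −sin φ sin λ, cos φ), giving ΔN = -37.137 + 123.981 − 92.527 = -5.68 m.

ΔN = -6 m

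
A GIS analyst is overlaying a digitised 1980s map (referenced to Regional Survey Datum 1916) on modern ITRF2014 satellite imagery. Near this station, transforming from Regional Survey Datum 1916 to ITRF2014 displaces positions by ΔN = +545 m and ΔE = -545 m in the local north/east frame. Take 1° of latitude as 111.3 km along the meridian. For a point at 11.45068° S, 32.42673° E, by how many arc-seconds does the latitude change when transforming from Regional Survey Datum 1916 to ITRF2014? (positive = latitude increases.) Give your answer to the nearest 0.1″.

1° of latitude = 111.3 km, so Δφ = 545.0 / 111300 = 0.0048967° = 17.628″.

Δφ = 17.6″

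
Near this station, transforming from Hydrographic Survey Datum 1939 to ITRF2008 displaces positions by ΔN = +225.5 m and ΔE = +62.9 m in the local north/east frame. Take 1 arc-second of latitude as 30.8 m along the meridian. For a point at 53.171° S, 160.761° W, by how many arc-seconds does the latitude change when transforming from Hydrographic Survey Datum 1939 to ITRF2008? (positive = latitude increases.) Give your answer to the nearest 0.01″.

1″ of latitude = 30.80 m, so Δφ = 225.5 / 30.80 = 7.321″.

Δφ = 7.32″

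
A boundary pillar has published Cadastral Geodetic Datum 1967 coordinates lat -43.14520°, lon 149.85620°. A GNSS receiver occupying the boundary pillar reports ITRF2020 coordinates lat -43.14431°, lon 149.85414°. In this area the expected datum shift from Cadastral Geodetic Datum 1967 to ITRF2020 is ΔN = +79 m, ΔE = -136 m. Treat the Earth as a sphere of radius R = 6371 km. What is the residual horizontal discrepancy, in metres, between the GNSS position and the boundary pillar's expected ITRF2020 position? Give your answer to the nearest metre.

37 m

Observed coordinate differences: Δφ = +0.00089°, Δλ = -0.00206°.
Converting to metres (1° lat = 111195 m, cos φ = 0.729623): observed ΔN = 99.0 m, observed ΔE = -167.1 m.
Subtracting the expected shift leaves a residual of 99.0 − (79) = 20.0 m north and -167.1 − (-136) = -31.1 m east.
Residual distance = √(20.0² + (-31.1)²) = 37.0 m.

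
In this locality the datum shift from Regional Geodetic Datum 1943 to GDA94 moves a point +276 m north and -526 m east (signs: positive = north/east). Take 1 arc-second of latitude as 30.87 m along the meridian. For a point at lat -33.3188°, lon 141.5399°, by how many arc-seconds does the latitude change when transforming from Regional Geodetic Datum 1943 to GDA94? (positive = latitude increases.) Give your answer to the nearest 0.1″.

1″ of latitude = 30.87 m, so Δφ = 276.0 / 30.87 = 8.941″.

Δφ = 8.9″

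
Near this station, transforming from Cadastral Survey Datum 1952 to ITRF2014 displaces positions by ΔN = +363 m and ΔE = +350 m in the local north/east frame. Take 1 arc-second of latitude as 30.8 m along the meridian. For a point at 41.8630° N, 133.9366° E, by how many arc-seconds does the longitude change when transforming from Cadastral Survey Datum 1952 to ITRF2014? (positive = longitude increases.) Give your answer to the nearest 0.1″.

Δλ = 15.3″

At latitude 41.8630°, cos φ = 0.744743.
1″ of longitude at this latitude = 30.80 × cos φ = 22.9381 m, so Δλ = 350.0 / 22.9381 = 15.258″.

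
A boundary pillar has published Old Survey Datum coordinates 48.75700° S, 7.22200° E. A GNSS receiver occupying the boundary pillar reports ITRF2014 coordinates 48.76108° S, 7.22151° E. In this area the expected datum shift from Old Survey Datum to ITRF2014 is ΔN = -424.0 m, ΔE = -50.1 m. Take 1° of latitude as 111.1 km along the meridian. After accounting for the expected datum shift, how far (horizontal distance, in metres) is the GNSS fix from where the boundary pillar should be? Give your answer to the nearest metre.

Observed coordinate differences: Δφ = -0.00408°, Δλ = -0.00049°.
Converting to metres (1° lat = 111100 m, cos φ = 0.659254): observed ΔN = -453.3 m, observed ΔE = -35.9 m.
Subtracting the expected shift leaves a residual of -453.3 − (-424.0) = -29.3 m north and -35.9 − (-50.1) = 14.2 m east.
Residual distance = √((-29.3)² + 14.2²) = 32.6 m.

33 m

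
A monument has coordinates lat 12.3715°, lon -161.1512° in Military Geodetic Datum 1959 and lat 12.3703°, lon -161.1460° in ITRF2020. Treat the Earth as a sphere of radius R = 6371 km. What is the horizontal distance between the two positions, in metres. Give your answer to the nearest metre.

Δφ = 12.3703° − 12.3715° = -0.0012°; Δλ = -161.1460° − -161.1512° = +0.0052°.
1° along a meridian = πR/180 = 111195 m.
ΔN = Δφ × 111195 = -133.4 m; ΔE = Δλ × 111195 × cos(12.3715°) = +0.0052 × 111195 × 0.976779 = 564.8 m.
Distance = √(ΔE² + ΔN²) = √(564.8² + (-133.4)²) = 580.3 m.

580 m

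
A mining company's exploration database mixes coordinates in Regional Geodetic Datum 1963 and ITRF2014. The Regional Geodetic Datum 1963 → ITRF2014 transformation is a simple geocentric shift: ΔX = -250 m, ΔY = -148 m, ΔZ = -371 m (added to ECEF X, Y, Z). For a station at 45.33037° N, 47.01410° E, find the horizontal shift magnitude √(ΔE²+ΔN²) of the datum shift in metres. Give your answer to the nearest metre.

103 m

The local east axis at (φ, λ) is (−sin λ, cos λ, 0), so ΔE = −sin(47.01410°)·(-250) + cos(47.01410°)·(-148) = 81.97 m.
The local north axis is (−sin φ cos λ, −sin φ sin λ, cos φ), giving ΔN = 121.223 + 76.995 − 260.820 = -62.60 m.
Horizontal magnitude = √(ΔE² + ΔN²) = √(81.97² + (-62.60)²) = 103.14 m.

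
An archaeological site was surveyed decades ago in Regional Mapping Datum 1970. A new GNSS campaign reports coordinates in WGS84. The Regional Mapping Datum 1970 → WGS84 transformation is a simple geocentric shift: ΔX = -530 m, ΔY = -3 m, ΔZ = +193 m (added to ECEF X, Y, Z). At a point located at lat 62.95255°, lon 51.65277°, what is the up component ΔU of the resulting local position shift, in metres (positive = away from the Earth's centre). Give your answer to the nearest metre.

ΔU = 21 m

The local up (radial) axis is (cos φ cos λ, cos φ sin λ, sin φ), giving ΔU = -149.526 − 1.070 + 171.892 = 21.30 m.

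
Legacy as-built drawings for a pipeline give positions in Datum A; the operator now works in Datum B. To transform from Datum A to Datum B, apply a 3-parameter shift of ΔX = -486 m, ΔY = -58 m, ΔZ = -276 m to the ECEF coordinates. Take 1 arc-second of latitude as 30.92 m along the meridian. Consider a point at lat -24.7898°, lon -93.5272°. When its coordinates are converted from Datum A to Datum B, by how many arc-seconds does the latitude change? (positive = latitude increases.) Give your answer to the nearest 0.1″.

sin φ = -0.419290, cos φ = 0.907852, sin λ = -0.998106, cos λ = -0.061522.
North component: ΔN = −sin φ cos λ·ΔX − sin φ sin λ·ΔY + cos φ·ΔZ = −(-0.419290)(-0.061522)(-486) − (-0.419290)(-0.998106)(-58) + (0.907852)(-276) = -213.76 m.
1° of latitude spans 3600 × 30.92 = 111312 m, so Δφ = -213.76 / 111312 × 3600 = -6.913″.

Δφ = -6.9″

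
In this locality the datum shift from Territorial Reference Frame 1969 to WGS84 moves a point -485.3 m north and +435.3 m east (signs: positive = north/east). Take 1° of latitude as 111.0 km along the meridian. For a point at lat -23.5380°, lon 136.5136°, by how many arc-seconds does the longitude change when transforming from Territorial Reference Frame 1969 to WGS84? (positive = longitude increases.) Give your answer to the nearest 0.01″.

Δλ = 15.40″

At latitude -23.5380°, cos φ = 0.916795.
1° of longitude at this latitude = 111.0 × cos φ = 101.76 km, so Δλ = 435.3 / 101764.3 = 0.0042775° = 15.399″.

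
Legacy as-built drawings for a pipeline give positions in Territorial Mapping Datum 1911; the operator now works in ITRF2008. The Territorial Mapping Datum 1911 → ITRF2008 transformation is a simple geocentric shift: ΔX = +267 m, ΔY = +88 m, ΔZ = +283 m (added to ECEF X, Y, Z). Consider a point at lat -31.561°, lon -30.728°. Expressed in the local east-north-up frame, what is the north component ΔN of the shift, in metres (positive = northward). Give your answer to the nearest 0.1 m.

The local north axis is (−sin φ cos λ, −sin φ sin λ, cos φ), giving ΔN = 120.129 − 23.535 + 241.140 = 337.73 m.

ΔN = 337.7 m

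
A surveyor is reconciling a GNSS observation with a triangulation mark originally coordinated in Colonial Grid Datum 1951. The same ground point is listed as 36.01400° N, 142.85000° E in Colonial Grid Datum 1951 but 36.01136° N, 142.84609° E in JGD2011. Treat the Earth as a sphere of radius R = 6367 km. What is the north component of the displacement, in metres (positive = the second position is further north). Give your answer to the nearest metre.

ΔN = -293 m

Δφ = 36.01136° − 36.01400° = -0.00264°; Δλ = 142.84609° − 142.85000° = -0.00391°.
1° along a meridian = πR/180 = 111125 m.
ΔN = Δφ × 111125 = -293.4 m; ΔE = Δλ × 111125 × cos(36.01400°) = -0.00391 × 111125 × 0.808873 = -351.5 m.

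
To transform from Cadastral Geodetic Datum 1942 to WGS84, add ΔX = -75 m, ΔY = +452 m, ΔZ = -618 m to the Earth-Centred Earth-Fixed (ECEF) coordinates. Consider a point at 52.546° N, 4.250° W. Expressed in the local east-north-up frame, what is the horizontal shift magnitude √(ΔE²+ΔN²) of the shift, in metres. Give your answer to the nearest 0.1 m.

531.2 m

At φ = 52.546°, λ = -4.250°: sin φ = 0.793842, cos φ = 0.608124, sin λ = -0.074108, cos λ = 0.997250.
ΔE = −sin λ·ΔX + cos λ·ΔY = −(-0.074108)·(-75) + (0.997250)·(452) = 445.20 m.
ΔN = −sin φ cos λ·ΔX − sin φ sin λ·ΔY + cos φ·ΔZ = −(0.793842)(0.997250)(-75) − (0.793842)(-0.074108)(452) + (0.608124)(-618) = -289.86 m.
Horizontal magnitude = √(ΔE² + ΔN²) = √(445.20² + (-289.86)²) = 531.24 m.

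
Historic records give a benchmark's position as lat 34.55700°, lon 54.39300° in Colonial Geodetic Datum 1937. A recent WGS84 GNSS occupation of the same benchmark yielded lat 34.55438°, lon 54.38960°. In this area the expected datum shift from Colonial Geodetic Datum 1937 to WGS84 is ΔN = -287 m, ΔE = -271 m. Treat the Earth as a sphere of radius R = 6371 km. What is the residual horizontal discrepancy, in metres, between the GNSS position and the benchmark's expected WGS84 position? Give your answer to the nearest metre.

Observed coordinate differences: Δφ = -0.00262°, Δλ = -0.00340°.
Converting to metres (1° lat = 111195 m, cos φ = 0.823562): observed ΔN = -291.3 m, observed ΔE = -311.4 m.
Subtracting the expected shift leaves a residual of -291.3 − (-287) = -4.3 m north and -311.4 − (-271) = -40.4 m east.
Residual distance = √((-4.3)² + (-40.4)²) = 40.6 m.

41 m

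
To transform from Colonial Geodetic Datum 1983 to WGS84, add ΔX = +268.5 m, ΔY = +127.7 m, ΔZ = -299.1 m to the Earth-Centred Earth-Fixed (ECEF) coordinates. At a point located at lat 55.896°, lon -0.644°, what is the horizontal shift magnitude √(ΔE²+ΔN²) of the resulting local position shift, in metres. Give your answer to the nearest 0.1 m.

410.2 m

At φ = 55.896°, λ = -0.644°: sin φ = 0.828021, cos φ = 0.560697, sin λ = -0.011240, cos λ = 0.999937.
ΔE = −sin λ·ΔX + cos λ·ΔY = −(-0.011240)·(268.5) + (0.999937)·(127.7) = 130.71 m.
ΔN = −sin φ cos λ·ΔX − sin φ sin λ·ΔY + cos φ·ΔZ = −(0.828021)(0.999937)(268.5) − (0.828021)(-0.011240)(127.7) + (0.560697)(-299.1) = -388.83 m.
Horizontal magnitude = √(ΔE² + ΔN²) = √(130.71² + (-388.83)²) = 410.21 m.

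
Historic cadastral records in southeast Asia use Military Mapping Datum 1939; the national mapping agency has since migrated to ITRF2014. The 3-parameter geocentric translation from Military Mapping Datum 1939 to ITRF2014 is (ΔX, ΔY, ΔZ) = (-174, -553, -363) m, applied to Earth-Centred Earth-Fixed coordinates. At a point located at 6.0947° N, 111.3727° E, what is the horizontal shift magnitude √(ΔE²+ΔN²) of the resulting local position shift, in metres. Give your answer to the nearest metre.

At φ = 6.0947°, λ = 111.3727°: sin φ = 0.106172, cos φ = 0.994348, sin λ = 0.931230, cos λ = -0.364433.
ΔE = −sin λ·ΔX + cos λ·ΔY = −(0.931230)·(-174) + (-0.364433)·(-553) = 363.57 m.
ΔN = −sin φ cos λ·ΔX − sin φ sin λ·ΔY + cos φ·ΔZ = −(0.106172)(-0.364433)(-174) − (0.106172)(0.931230)(-553) + (0.994348)(-363) = -313.01 m.
Horizontal magnitude = √(ΔE² + ΔN²) = √(363.57² + (-313.01)²) = 479.74 m.

480 m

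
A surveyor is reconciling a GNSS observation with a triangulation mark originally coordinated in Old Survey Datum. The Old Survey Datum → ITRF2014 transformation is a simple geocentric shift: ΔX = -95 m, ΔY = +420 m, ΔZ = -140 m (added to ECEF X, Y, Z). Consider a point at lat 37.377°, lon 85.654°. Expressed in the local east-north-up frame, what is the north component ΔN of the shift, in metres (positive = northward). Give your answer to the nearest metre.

ΔN = -361 m

The local north axis is (−sin φ cos λ, −sin φ sin λ, cos φ), giving ΔN = 4.370 − 254.231 − 111.252 = -361.11 m.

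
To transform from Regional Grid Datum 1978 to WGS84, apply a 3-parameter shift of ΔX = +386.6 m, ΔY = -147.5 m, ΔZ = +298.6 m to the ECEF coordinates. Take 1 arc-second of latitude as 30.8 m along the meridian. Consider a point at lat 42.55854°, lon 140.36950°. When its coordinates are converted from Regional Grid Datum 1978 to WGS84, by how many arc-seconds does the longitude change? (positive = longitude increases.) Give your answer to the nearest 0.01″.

sin φ = 0.676343, cos φ = 0.736587, sin λ = 0.637834, cos λ = -0.770174.
East component: ΔE = −sin λ·ΔX + cos λ·ΔY = −(0.637834)(386.6) + (-0.770174)(-147.5) = -132.99 m.
1° of latitude spans 3600 × 30.80 = 110880 m; at latitude φ, 1° of longitude spans that × cos φ = 81672.7 m, so Δλ = -132.99 / 81672.7 × 3600 = -5.862″.

Δλ = -5.86″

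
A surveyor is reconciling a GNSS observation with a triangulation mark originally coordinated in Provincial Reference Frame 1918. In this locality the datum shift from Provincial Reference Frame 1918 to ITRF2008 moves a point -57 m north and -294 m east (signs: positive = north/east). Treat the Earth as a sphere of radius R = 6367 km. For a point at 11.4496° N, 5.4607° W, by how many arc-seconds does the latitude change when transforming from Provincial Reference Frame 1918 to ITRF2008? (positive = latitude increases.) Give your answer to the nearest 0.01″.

On a sphere of radius R, 1 rad of latitude = R, so Δφ = ΔN / R = -57.0 / 6367000 = -8.9524e-06 rad = -1.847″.

Δφ = -1.85″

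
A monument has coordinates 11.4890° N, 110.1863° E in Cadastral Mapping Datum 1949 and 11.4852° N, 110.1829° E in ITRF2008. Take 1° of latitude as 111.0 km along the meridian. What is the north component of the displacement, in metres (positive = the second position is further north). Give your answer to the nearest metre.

Δφ = 11.4852° − 11.4890° = -0.0038°; Δλ = 110.1829° − 110.1863° = -0.0034°.
ΔN = Δφ × 111000 = -421.8 m; ΔE = Δλ × 111000 × cos(11.4890°) = -0.0034 × 111000 × 0.979963 = -369.8 m.

ΔN = -422 m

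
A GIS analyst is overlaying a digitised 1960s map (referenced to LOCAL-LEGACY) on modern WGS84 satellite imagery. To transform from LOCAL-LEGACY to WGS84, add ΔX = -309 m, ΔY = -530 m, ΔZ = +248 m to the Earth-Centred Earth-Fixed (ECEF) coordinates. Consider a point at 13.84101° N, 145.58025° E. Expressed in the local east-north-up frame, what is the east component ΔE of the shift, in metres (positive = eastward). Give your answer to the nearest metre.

ΔE = 612 m

The local east axis at (φ, λ) is (−sin λ, cos λ, 0), so ΔE = −sin(145.58025°)·(-309) + cos(145.58025°)·(-530) = 611.87 m.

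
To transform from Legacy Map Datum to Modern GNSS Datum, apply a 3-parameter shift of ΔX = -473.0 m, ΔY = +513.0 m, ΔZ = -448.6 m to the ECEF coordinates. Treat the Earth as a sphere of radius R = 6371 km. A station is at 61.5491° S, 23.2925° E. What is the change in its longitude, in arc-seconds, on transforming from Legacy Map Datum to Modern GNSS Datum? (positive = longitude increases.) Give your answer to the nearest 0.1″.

Δλ = 44.7″

sin φ = -0.879226, cos φ = 0.476405, sin λ = 0.395425, cos λ = 0.918498.
East component: ΔE = −sin λ·ΔX + cos λ·ΔY = −(0.395425)(-473.0) + (0.918498)(513.0) = 658.23 m.
1° of latitude spans πR/180 = 111195 m; at latitude φ, 1° of longitude spans that × cos φ = 52973.9 m, so Δλ = 658.23 / 52973.9 × 3600 = 44.732″.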